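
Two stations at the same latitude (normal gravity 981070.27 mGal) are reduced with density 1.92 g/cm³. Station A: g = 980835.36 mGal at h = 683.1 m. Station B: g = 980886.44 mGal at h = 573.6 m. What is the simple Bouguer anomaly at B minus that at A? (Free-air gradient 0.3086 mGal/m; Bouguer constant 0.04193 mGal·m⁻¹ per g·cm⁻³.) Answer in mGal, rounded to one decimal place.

Δg_SB(A) = 980835.36 − 981070.27 + 0.3086×683.1 − 0.04193×1.92×683.1 = -79.10 mGal
Δg_SB(B) = 980886.44 − 981070.27 + 0.3086×573.6 − 0.04193×1.92×573.6 = -53.00 mGal
Difference = -53.00 − (-79.10) = 26.10 mGal

26.1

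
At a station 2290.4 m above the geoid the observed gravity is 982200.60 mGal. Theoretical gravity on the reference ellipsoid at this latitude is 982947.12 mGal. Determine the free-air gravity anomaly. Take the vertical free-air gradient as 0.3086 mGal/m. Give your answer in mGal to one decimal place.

Free-air correction = 0.3086 × 2290.4 = 706.82 mGal
Free-air anomaly = 982200.60 − 982947.12 + (706.82) = -39.70 mGal

-39.7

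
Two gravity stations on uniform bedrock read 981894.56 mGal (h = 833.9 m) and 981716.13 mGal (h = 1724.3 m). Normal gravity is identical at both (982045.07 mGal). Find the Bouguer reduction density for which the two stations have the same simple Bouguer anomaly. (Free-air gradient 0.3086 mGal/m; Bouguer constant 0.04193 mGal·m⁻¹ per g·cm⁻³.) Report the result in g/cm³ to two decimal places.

2.58

Δg_obs = 981716.13 − 981894.56 = -178.43 mGal over Δh = 1724.3 − 833.9 = 890.4 m
Equal Bouguer anomalies ⇒ Δg_obs + (0.3086 − 0.04193ρ)·Δh = 0
0.3086 − 0.04193ρ = −Δg_obs/Δh = 0.20039
ρ = (0.3086 − 0.20039) / 0.04193 = 2.58 g/cm³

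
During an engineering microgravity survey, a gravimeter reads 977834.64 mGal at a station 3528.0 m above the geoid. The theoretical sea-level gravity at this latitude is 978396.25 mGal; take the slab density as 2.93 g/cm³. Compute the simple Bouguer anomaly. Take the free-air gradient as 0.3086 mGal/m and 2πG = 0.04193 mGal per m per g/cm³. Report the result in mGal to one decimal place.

93.7

Free-air correction = 0.3086 × 3528.0 = 1088.74 mGal
Free-air anomaly = 977834.64 − 978396.25 + (1088.74) = 527.13 mGal
Bouguer slab correction = 0.04193 × 2.93 × 3528.0 = 433.43 mGal
Simple Bouguer anomaly = 527.13 − (433.43) = 93.70 mGal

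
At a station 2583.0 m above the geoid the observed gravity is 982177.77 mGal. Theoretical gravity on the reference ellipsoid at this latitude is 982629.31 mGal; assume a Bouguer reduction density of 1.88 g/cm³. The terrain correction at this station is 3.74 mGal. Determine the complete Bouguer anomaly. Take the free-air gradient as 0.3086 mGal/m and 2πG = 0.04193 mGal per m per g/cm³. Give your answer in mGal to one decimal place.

145.7

Free-air correction = 0.3086 × 2583.0 = 797.11 mGal
Free-air anomaly = 982177.77 − 982629.31 + (797.11) = 345.57 mGal
Bouguer slab correction = 0.04193 × 1.88 × 2583.0 = 203.61 mGal
Simple Bouguer anomaly = 345.57 − (203.61) = 141.96 mGal
Complete Bouguer anomaly = 141.96 + 3.74 = 145.70 mGal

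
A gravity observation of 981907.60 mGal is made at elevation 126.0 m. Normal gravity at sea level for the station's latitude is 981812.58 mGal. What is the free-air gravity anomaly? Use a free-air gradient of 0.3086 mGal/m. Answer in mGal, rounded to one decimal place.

133.9

Free-air correction = 0.3086 × 126.0 = 38.88 mGal
Free-air anomaly = 981907.60 − 981812.58 + (38.88) = 133.90 mGal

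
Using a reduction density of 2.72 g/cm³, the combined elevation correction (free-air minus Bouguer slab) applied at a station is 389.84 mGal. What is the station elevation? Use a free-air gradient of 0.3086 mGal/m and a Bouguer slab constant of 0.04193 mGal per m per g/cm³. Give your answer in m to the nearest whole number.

2004

Combined gradient = 0.3086 − 0.04193 × 2.72 = 0.1945504 mGal/m
h = 389.84 / 0.1945504 = 2003.80 m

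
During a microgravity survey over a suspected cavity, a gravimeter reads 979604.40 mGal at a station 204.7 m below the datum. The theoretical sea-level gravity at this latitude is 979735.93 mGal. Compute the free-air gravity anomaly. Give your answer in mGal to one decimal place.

Free-air correction = 0.3086 × -204.7 = -63.17 mGal
Free-air anomaly = 979604.40 − 979735.93 + (-63.17) = -194.70 mGal

-194.7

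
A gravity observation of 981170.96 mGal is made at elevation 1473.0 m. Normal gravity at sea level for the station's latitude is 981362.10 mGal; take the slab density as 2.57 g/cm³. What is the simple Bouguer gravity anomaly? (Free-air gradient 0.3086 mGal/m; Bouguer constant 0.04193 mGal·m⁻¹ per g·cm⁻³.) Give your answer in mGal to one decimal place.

Free-air correction = 0.3086 × 1473.0 = 454.57 mGal
Free-air anomaly = 981170.96 − 981362.10 + (454.57) = 263.43 mGal
Bouguer slab correction = 0.04193 × 2.57 × 1473.0 = 158.73 mGal
Simple Bouguer anomaly = 263.43 − (158.73) = 104.70 mGal

104.7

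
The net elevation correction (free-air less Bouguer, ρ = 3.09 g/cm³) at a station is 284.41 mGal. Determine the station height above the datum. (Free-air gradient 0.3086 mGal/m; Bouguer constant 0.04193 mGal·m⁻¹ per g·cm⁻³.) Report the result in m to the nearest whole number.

1589

Combined gradient = 0.3086 − 0.04193 × 3.09 = 0.1790363 mGal/m
h = 284.41 / 0.1790363 = 1588.56 m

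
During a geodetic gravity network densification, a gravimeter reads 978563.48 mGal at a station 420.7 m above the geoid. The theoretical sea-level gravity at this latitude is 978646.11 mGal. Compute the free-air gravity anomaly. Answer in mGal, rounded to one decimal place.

47.2

Free-air correction = 0.3086 × 420.7 = 129.83 mGal
Free-air anomaly = 978563.48 − 978646.11 + (129.83) = 47.20 mGal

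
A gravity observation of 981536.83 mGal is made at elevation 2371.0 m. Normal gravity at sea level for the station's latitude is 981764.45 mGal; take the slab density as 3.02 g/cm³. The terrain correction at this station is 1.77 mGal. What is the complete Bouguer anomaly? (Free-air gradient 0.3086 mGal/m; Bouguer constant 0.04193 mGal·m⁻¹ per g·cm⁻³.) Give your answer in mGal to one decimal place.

Free-air correction = 0.3086 × 2371.0 = 731.69 mGal
Free-air anomaly = 981536.83 − 981764.45 + (731.69) = 504.07 mGal
Bouguer slab correction = 0.04193 × 3.02 × 2371.0 = 300.24 mGal
Simple Bouguer anomaly = 504.07 − (300.24) = 203.83 mGal
Complete Bouguer anomaly = 203.83 + 1.77 = 205.60 mGal

205.6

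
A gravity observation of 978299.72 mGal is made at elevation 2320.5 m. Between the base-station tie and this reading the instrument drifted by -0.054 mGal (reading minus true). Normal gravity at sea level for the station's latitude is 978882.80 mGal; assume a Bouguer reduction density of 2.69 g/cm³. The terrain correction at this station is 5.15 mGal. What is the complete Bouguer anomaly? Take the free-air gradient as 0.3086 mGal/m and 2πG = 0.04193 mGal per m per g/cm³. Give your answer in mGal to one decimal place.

-123.5

Drift-corrected reading = 978299.72 − (-0.054) = 978299.774 mGal
Free-air correction = 0.3086 × 2320.5 = 716.11 mGal
Free-air anomaly = 978299.774 − 978882.80 + (716.11) = 133.084 mGal
Bouguer slab correction = 0.04193 × 2.69 × 2320.5 = 261.73 mGal
Simple Bouguer anomaly = 133.084 − (261.73) = -128.646 mGal
Complete Bouguer anomaly = -128.646 + 5.15 = -123.496 mGal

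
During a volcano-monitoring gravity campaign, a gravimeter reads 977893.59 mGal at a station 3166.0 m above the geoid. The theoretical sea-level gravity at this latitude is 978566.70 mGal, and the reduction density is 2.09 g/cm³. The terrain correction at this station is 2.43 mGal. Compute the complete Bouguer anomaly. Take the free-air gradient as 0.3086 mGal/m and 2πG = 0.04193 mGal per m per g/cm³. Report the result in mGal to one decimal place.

28.9

Free-air correction = 0.3086 × 3166.0 = 977.03 mGal
Free-air anomaly = 977893.59 − 978566.70 + (977.03) = 303.92 mGal
Bouguer slab correction = 0.04193 × 2.09 × 3166.0 = 277.45 mGal
Simple Bouguer anomaly = 303.92 − (277.45) = 26.47 mGal
Complete Bouguer anomaly = 26.47 + 2.43 = 28.90 mGal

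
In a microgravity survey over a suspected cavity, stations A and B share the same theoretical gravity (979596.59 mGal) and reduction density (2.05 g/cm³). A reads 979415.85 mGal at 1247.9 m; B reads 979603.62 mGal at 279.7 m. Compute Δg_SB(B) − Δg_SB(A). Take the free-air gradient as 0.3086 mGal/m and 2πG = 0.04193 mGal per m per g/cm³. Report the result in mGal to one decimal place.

Δg_SB(A) = 979415.85 − 979596.59 + 0.3086×1247.9 − 0.04193×2.05×1247.9 = 97.10 mGal
Δg_SB(B) = 979603.62 − 979596.59 + 0.3086×279.7 − 0.04193×2.05×279.7 = 69.30 mGal
Difference = 69.30 − (97.10) = -27.80 mGal

-27.8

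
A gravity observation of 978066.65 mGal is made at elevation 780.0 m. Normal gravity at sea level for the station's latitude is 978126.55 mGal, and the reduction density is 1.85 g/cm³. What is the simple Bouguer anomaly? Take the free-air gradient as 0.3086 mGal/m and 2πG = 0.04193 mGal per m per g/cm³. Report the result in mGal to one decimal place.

Free-air correction = 0.3086 × 780.0 = 240.71 mGal
Free-air anomaly = 978066.65 − 978126.55 + (240.71) = 180.81 mGal
Bouguer slab correction = 0.04193 × 1.85 × 780.0 = 60.50 mGal
Simple Bouguer anomaly = 180.81 − (60.50) = 120.31 mGal

120.3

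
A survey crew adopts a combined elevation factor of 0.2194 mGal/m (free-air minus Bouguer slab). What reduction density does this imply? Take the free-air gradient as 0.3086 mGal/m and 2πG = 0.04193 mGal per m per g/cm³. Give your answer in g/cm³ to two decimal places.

2.13

0.2194 = 0.3086 − 0.04193 × ρ
ρ = (0.3086 − 0.2194) / 0.04193 = 2.13 g/cm³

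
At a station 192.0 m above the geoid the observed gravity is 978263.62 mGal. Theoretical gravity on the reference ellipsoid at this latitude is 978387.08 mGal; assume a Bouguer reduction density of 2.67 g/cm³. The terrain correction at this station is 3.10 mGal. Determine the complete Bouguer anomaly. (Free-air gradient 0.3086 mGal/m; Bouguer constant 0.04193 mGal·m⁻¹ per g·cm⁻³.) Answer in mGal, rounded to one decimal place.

-82.6

Free-air correction = 0.3086 × 192.0 = 59.25 mGal
Free-air anomaly = 978263.62 − 978387.08 + (59.25) = -64.21 mGal
Bouguer slab correction = 0.04193 × 2.67 × 192.0 = 21.49 mGal
Simple Bouguer anomaly = -64.21 − (21.49) = -85.70 mGal
Complete Bouguer anomaly = -85.70 + 3.10 = -82.60 mGal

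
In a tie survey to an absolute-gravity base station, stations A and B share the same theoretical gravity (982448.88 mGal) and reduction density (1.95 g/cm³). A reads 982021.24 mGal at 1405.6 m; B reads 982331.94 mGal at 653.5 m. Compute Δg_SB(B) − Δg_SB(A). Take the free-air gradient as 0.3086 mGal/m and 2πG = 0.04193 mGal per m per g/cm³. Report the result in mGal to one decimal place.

140.1

Δg_SB(A) = 982021.24 − 982448.88 + 0.3086×1405.6 − 0.04193×1.95×1405.6 = -108.80 mGal
Δg_SB(B) = 982331.94 − 982448.88 + 0.3086×653.5 − 0.04193×1.95×653.5 = 31.30 mGal
Difference = 31.30 − (-108.80) = 140.10 mGal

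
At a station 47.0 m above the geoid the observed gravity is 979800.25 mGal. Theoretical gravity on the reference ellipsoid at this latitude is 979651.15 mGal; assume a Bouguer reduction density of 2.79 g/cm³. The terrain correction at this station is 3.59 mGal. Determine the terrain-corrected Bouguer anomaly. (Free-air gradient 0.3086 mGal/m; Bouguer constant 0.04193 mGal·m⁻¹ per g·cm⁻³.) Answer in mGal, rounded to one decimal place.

Free-air correction = 0.3086 × 47.0 = 14.50 mGal
Free-air anomaly = 979800.25 − 979651.15 + (14.50) = 163.60 mGal
Bouguer slab correction = 0.04193 × 2.79 × 47.0 = 5.50 mGal
Simple Bouguer anomaly = 163.60 − (5.50) = 158.10 mGal
Complete Bouguer anomaly = 158.10 + 3.59 = 161.69 mGal

161.7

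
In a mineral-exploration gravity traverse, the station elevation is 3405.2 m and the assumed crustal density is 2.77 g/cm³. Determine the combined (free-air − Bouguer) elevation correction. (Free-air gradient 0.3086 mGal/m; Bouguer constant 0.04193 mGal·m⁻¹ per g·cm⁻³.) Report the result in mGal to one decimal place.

655.3

Combined gradient = 0.3086 − 0.04193 × 2.77 = 0.1924539 mGal/m
Combined elevation correction = 0.1924539 × 3405.2 = 655.3 mGal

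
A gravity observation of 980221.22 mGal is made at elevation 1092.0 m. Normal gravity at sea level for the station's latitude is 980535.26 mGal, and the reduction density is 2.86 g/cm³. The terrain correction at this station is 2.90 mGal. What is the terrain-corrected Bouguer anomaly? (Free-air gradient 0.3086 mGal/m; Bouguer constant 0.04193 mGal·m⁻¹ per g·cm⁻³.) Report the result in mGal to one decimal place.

Free-air correction = 0.3086 × 1092.0 = 336.99 mGal
Free-air anomaly = 980221.22 − 980535.26 + (336.99) = 22.95 mGal
Bouguer slab correction = 0.04193 × 2.86 × 1092.0 = 130.95 mGal
Simple Bouguer anomaly = 22.95 − (130.95) = -108.00 mGal
Complete Bouguer anomaly = -108.00 + 2.90 = -105.10 mGal

-105.1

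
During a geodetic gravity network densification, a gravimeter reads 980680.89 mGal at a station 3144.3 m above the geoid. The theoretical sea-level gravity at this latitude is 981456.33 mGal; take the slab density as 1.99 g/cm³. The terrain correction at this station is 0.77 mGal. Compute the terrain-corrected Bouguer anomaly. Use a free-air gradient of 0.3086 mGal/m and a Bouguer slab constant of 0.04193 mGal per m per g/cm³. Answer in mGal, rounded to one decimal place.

-66.7

Free-air correction = 0.3086 × 3144.3 = 970.33 mGal
Free-air anomaly = 980680.89 − 981456.33 + (970.33) = 194.89 mGal
Bouguer slab correction = 0.04193 × 1.99 × 3144.3 = 262.36 mGal
Simple Bouguer anomaly = 194.89 − (262.36) = -67.47 mGal
Complete Bouguer anomaly = -67.47 + 0.77 = -66.70 mGal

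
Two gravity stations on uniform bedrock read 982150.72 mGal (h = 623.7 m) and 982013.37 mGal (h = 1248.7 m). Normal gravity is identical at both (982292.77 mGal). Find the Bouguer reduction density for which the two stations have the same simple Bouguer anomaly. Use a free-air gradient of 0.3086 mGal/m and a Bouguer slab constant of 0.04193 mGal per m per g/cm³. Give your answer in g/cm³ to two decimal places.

2.12

Δg_obs = 982013.37 − 982150.72 = -137.35 mGal over Δh = 1248.7 − 623.7 = 625.0 m
Equal Bouguer anomalies ⇒ Δg_obs + (0.3086 − 0.04193ρ)·Δh = 0
0.3086 − 0.04193ρ = −Δg_obs/Δh = 0.21976
ρ = (0.3086 − 0.21976) / 0.04193 = 2.12 g/cm³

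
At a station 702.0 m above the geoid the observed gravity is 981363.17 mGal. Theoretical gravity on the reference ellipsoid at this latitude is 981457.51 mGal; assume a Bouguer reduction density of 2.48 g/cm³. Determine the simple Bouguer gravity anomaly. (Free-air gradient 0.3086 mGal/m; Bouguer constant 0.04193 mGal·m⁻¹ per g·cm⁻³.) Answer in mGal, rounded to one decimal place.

Free-air correction = 0.3086 × 702.0 = 216.64 mGal
Free-air anomaly = 981363.17 − 981457.51 + (216.64) = 122.30 mGal
Bouguer slab correction = 0.04193 × 2.48 × 702.0 = 73.00 mGal
Simple Bouguer anomaly = 122.30 − (73.00) = 49.30 mGal

49.3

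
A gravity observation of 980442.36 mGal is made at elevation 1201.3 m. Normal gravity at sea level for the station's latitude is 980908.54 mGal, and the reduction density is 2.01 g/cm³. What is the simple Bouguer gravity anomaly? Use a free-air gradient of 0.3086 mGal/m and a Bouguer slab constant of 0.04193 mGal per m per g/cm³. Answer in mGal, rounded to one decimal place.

-196.7

Free-air correction = 0.3086 × 1201.3 = 370.72 mGal
Free-air anomaly = 980442.36 − 980908.54 + (370.72) = -95.46 mGal
Bouguer slab correction = 0.04193 × 2.01 × 1201.3 = 101.24 mGal
Simple Bouguer anomaly = -95.46 − (101.24) = -196.70 mGal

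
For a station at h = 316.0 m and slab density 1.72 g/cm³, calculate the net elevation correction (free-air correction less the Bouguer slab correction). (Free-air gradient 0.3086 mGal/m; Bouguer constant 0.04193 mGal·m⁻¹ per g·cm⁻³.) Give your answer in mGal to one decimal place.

Combined gradient = 0.3086 − 0.04193 × 1.72 = 0.2364804 mGal/m
Combined elevation correction = 0.2364804 × 316.0 = 74.7 mGal

74.7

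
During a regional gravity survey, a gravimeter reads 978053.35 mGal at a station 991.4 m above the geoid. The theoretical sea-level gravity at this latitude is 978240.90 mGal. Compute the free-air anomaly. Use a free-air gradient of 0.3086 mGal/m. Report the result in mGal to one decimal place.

Free-air correction = 0.3086 × 991.4 = 305.95 mGal
Free-air anomaly = 978053.35 − 978240.90 + (305.95) = 118.40 mGal

118.4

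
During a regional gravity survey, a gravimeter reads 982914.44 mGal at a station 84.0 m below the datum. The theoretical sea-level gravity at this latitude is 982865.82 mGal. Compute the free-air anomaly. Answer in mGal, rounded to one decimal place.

Free-air correction = 0.3086 × -84.0 = -25.92 mGal
Free-air anomaly = 982914.44 − 982865.82 + (-25.92) = 22.70 mGal

22.7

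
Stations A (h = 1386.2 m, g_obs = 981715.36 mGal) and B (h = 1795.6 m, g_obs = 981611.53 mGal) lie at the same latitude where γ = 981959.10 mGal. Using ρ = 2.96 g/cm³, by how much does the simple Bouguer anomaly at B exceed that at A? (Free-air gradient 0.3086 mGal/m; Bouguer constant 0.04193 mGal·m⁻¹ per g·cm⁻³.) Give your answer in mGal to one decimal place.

Δg_SB(A) = 981715.36 − 981959.10 + 0.3086×1386.2 − 0.04193×2.96×1386.2 = 12.00 mGal
Δg_SB(B) = 981611.53 − 981959.10 + 0.3086×1795.6 − 0.04193×2.96×1795.6 = -16.30 mGal
Difference = -16.30 − (12.00) = -28.30 mGal

-28.3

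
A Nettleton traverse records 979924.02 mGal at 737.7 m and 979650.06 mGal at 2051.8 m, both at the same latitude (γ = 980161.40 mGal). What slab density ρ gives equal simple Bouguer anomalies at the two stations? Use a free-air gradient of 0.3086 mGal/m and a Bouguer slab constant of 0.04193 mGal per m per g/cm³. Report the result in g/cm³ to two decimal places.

Δg_obs = 979650.06 − 979924.02 = -273.96 mGal over Δh = 2051.8 − 737.7 = 1314.1 m
Equal Bouguer anomalies ⇒ Δg_obs + (0.3086 − 0.04193ρ)·Δh = 0
0.3086 − 0.04193ρ = −Δg_obs/Δh = 0.20848
ρ = (0.3086 − 0.20848) / 0.04193 = 2.39 g/cm³

2.39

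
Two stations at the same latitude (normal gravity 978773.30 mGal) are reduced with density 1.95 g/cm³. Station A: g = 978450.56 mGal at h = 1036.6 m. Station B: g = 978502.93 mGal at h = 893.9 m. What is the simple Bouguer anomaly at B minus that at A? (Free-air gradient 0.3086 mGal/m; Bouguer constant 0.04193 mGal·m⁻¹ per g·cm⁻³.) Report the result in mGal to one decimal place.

20.0

Δg_SB(A) = 978450.56 − 978773.30 + 0.3086×1036.6 − 0.04193×1.95×1036.6 = -87.60 mGal
Δg_SB(B) = 978502.93 − 978773.30 + 0.3086×893.9 − 0.04193×1.95×893.9 = -67.60 mGal
Difference = -67.60 − (-87.60) = 20.00 mGal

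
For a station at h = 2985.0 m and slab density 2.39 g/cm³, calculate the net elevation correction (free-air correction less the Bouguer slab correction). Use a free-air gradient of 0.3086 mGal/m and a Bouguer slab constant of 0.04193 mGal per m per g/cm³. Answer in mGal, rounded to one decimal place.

622.0

Combined gradient = 0.3086 − 0.04193 × 2.39 = 0.2083873 mGal/m
Combined elevation correction = 0.2083873 × 2985.0 = 622.0 mGal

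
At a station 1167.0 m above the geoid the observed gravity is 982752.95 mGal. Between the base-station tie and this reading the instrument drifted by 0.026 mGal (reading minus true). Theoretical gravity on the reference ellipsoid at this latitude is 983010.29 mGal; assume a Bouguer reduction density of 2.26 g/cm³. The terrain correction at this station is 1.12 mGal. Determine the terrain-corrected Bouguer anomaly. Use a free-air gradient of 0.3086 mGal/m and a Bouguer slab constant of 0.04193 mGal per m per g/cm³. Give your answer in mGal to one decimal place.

Drift-corrected reading = 982752.95 − (0.026) = 982752.924 mGal
Free-air correction = 0.3086 × 1167.0 = 360.14 mGal
Free-air anomaly = 982752.924 − 983010.29 + (360.14) = 102.774 mGal
Bouguer slab correction = 0.04193 × 2.26 × 1167.0 = 110.59 mGal
Simple Bouguer anomaly = 102.774 − (110.59) = -7.816 mGal
Complete Bouguer anomaly = -7.816 + 1.12 = -6.696 mGal

-6.7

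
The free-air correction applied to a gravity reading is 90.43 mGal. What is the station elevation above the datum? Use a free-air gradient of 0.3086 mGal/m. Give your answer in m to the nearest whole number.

293

h = 90.43 / 0.3086 = 293.03 m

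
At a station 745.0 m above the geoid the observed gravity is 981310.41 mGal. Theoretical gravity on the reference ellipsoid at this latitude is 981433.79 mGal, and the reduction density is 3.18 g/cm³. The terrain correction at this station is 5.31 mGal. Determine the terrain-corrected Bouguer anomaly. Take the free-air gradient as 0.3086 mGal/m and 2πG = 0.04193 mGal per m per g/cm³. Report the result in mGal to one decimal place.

Free-air correction = 0.3086 × 745.0 = 229.91 mGal
Free-air anomaly = 981310.41 − 981433.79 + (229.91) = 106.53 mGal
Bouguer slab correction = 0.04193 × 3.18 × 745.0 = 99.34 mGal
Simple Bouguer anomaly = 106.53 − (99.34) = 7.19 mGal
Complete Bouguer anomaly = 7.19 + 5.31 = 12.50 mGal

12.5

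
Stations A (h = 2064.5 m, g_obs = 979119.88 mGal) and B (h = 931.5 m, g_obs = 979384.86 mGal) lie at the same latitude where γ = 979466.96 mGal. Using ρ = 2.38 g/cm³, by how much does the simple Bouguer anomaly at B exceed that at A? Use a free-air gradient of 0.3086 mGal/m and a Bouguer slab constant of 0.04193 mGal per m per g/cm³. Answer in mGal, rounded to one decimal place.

28.4

Δg_SB(A) = 979119.88 − 979466.96 + 0.3086×2064.5 − 0.04193×2.38×2064.5 = 84.00 mGal
Δg_SB(B) = 979384.86 − 979466.96 + 0.3086×931.5 − 0.04193×2.38×931.5 = 112.40 mGal
Difference = 112.40 − (84.00) = 28.40 mGal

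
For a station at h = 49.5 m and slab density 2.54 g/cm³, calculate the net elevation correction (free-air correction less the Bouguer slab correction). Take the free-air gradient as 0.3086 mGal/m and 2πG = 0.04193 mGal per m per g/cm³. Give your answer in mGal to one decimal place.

Combined gradient = 0.3086 − 0.04193 × 2.54 = 0.2020978 mGal/m
Combined elevation correction = 0.2020978 × 49.5 = 10.0 mGal

10.0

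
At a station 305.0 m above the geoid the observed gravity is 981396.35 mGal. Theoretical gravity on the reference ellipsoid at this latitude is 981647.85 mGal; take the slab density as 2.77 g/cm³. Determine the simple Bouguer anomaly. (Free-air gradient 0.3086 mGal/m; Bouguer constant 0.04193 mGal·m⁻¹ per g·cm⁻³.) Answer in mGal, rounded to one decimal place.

-192.8

Free-air correction = 0.3086 × 305.0 = 94.12 mGal
Free-air anomaly = 981396.35 − 981647.85 + (94.12) = -157.38 mGal
Bouguer slab correction = 0.04193 × 2.77 × 305.0 = 35.42 mGal
Simple Bouguer anomaly = -157.38 − (35.42) = -192.80 mGal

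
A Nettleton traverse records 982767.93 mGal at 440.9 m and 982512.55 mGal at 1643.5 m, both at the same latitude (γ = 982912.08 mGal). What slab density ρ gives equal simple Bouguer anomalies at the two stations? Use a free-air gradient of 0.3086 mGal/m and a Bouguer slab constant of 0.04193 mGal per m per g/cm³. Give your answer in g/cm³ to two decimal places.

2.30

Δg_obs = 982512.55 − 982767.93 = -255.38 mGal over Δh = 1643.5 − 440.9 = 1202.6 m
Equal Bouguer anomalies ⇒ Δg_obs + (0.3086 − 0.04193ρ)·Δh = 0
0.3086 − 0.04193ρ = −Δg_obs/Δh = 0.21236
ρ = (0.3086 − 0.21236) / 0.04193 = 2.30 g/cm³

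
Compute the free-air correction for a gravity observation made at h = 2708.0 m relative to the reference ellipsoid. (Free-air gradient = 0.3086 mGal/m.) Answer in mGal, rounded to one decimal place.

835.7

Free-air correction = 0.3086 × 2708.0 = 835.7 mGal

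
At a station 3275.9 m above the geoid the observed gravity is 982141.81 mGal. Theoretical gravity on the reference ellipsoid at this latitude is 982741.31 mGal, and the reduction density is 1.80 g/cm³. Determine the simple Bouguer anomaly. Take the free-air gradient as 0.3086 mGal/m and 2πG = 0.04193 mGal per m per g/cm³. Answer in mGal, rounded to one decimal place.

164.2

Free-air correction = 0.3086 × 3275.9 = 1010.94 mGal
Free-air anomaly = 982141.81 − 982741.31 + (1010.94) = 411.44 mGal
Bouguer slab correction = 0.04193 × 1.80 × 3275.9 = 247.25 mGal
Simple Bouguer anomaly = 411.44 − (247.25) = 164.19 mGal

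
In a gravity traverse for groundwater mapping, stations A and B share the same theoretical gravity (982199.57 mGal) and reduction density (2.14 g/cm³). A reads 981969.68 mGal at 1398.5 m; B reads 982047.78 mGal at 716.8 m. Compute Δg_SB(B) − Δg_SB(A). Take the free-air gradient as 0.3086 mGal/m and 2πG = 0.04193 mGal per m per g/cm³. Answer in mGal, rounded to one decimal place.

Δg_SB(A) = 981969.68 − 982199.57 + 0.3086×1398.5 − 0.04193×2.14×1398.5 = 76.20 mGal
Δg_SB(B) = 982047.78 − 982199.57 + 0.3086×716.8 − 0.04193×2.14×716.8 = 5.10 mGal
Difference = 5.10 − (76.20) = -71.10 mGal

-71.1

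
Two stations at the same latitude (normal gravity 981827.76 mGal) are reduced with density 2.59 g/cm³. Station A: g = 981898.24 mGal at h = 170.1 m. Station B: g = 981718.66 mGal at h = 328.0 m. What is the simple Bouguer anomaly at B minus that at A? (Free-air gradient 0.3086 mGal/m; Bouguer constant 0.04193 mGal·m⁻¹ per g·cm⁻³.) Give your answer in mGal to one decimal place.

Δg_SB(A) = 981898.24 − 981827.76 + 0.3086×170.1 − 0.04193×2.59×170.1 = 104.50 mGal
Δg_SB(B) = 981718.66 − 981827.76 + 0.3086×328.0 − 0.04193×2.59×328.0 = -43.50 mGal
Difference = -43.50 − (104.50) = -148.00 mGal

-148.0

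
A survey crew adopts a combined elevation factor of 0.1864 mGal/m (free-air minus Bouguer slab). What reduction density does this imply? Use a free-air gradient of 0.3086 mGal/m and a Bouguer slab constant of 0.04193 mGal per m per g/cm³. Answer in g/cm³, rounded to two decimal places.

0.1864 = 0.3086 − 0.04193 × ρ
ρ = (0.3086 − 0.1864) / 0.04193 = 2.91 g/cm³

2.91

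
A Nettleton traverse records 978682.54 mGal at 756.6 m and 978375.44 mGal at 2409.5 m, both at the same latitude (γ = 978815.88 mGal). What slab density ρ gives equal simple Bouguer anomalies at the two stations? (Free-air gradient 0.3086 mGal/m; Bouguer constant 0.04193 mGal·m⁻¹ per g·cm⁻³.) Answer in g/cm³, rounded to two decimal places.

Δg_obs = 978375.44 − 978682.54 = -307.10 mGal over Δh = 2409.5 − 756.6 = 1652.9 m
Equal Bouguer anomalies ⇒ Δg_obs + (0.3086 − 0.04193ρ)·Δh = 0
0.3086 − 0.04193ρ = −Δg_obs/Δh = 0.18579
ρ = (0.3086 − 0.18579) / 0.04193 = 2.93 g/cm³

2.93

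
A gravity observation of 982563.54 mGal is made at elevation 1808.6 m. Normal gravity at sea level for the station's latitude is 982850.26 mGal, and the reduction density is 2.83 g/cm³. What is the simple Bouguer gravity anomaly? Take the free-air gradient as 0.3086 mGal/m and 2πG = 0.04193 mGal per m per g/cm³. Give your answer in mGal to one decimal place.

56.8

Free-air correction = 0.3086 × 1808.6 = 558.13 mGal
Free-air anomaly = 982563.54 − 982850.26 + (558.13) = 271.41 mGal
Bouguer slab correction = 0.04193 × 2.83 × 1808.6 = 214.61 mGal
Simple Bouguer anomaly = 271.41 − (214.61) = 56.80 mGal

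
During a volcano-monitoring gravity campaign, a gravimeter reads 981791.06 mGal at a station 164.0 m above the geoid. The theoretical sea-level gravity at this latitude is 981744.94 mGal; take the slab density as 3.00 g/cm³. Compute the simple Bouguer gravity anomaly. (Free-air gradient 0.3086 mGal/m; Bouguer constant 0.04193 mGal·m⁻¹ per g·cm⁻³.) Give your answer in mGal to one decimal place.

76.1

Free-air correction = 0.3086 × 164.0 = 50.61 mGal
Free-air anomaly = 981791.06 − 981744.94 + (50.61) = 96.73 mGal
Bouguer slab correction = 0.04193 × 3.00 × 164.0 = 20.63 mGal
Simple Bouguer anomaly = 96.73 − (20.63) = 76.10 mGal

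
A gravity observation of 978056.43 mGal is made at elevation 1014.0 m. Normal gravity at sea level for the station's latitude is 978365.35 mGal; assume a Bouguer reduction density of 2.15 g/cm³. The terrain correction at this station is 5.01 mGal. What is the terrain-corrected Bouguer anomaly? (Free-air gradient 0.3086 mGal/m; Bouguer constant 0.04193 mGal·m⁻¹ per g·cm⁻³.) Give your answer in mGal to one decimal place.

Free-air correction = 0.3086 × 1014.0 = 312.92 mGal
Free-air anomaly = 978056.43 − 978365.35 + (312.92) = 4.00 mGal
Bouguer slab correction = 0.04193 × 2.15 × 1014.0 = 91.41 mGal
Simple Bouguer anomaly = 4.00 − (91.41) = -87.41 mGal
Complete Bouguer anomaly = -87.41 + 5.01 = -82.40 mGal

-82.4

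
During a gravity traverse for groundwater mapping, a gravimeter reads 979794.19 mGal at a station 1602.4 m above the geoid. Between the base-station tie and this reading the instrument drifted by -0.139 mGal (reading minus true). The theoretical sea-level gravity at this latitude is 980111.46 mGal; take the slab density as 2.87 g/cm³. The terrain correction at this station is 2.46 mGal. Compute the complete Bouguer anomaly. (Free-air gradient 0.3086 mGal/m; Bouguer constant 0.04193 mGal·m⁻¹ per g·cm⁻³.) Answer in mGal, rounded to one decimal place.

Drift-corrected reading = 979794.19 − (-0.139) = 979794.329 mGal
Free-air correction = 0.3086 × 1602.4 = 494.50 mGal
Free-air anomaly = 979794.329 − 980111.46 + (494.50) = 177.369 mGal
Bouguer slab correction = 0.04193 × 2.87 × 1602.4 = 192.83 mGal
Simple Bouguer anomaly = 177.369 − (192.83) = -15.461 mGal
Complete Bouguer anomaly = -15.461 + 2.46 = -13.001 mGal

-13.0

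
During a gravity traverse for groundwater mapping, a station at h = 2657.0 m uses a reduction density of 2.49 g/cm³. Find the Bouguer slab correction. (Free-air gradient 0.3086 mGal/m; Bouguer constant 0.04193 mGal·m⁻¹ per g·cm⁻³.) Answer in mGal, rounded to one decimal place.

277.4

Bouguer slab correction = 0.04193 × 2.49 × 2657.0 = 277.4 mGal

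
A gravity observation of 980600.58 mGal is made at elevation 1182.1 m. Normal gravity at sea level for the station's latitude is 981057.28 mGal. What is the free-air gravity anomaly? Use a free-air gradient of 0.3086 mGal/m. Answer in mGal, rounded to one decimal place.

-91.9

Free-air correction = 0.3086 × 1182.1 = 364.80 mGal
Free-air anomaly = 980600.58 − 981057.28 + (364.80) = -91.90 mGal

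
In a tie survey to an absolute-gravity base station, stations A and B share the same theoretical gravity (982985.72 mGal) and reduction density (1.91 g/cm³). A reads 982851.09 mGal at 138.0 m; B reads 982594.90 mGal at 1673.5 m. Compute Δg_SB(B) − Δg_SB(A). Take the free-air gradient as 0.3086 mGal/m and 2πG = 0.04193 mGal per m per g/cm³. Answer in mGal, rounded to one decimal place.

Δg_SB(A) = 982851.09 − 982985.72 + 0.3086×138.0 − 0.04193×1.91×138.0 = -103.10 mGal
Δg_SB(B) = 982594.90 − 982985.72 + 0.3086×1673.5 − 0.04193×1.91×1673.5 = -8.40 mGal
Difference = -8.40 − (-103.10) = 94.70 mGal

94.7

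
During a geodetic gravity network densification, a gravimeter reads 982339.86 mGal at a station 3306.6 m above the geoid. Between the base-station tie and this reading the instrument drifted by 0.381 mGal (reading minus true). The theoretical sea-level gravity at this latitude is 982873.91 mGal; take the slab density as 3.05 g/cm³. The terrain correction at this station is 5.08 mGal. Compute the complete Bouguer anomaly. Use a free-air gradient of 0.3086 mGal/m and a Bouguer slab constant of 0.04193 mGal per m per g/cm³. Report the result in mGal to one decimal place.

68.2

Drift-corrected reading = 982339.86 − (0.381) = 982339.479 mGal
Free-air correction = 0.3086 × 3306.6 = 1020.42 mGal
Free-air anomaly = 982339.479 − 982873.91 + (1020.42) = 485.989 mGal
Bouguer slab correction = 0.04193 × 3.05 × 3306.6 = 422.87 mGal
Simple Bouguer anomaly = 485.989 − (422.87) = 63.119 mGal
Complete Bouguer anomaly = 63.119 + 5.08 = 68.199 mGal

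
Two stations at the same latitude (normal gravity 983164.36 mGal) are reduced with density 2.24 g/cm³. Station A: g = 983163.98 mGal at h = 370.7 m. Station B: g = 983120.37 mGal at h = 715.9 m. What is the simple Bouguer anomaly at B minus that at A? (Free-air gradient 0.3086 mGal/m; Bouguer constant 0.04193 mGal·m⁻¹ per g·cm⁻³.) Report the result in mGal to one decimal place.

Δg_SB(A) = 983163.98 − 983164.36 + 0.3086×370.7 − 0.04193×2.24×370.7 = 79.20 mGal
Δg_SB(B) = 983120.37 − 983164.36 + 0.3086×715.9 − 0.04193×2.24×715.9 = 109.70 mGal
Difference = 109.70 − (79.20) = 30.50 mGal

30.5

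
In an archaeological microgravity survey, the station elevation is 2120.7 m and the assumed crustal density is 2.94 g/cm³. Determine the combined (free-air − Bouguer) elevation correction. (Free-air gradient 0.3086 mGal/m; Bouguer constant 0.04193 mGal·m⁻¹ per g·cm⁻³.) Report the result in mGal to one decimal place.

Combined gradient = 0.3086 − 0.04193 × 2.94 = 0.1853258 mGal/m
Combined elevation correction = 0.1853258 × 2120.7 = 393.0 mGal

393.0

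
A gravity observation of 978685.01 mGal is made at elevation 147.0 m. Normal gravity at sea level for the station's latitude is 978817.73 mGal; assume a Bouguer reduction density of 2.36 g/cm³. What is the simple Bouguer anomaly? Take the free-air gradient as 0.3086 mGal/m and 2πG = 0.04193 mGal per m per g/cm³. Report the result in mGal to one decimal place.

-101.9

Free-air correction = 0.3086 × 147.0 = 45.36 mGal
Free-air anomaly = 978685.01 − 978817.73 + (45.36) = -87.36 mGal
Bouguer slab correction = 0.04193 × 2.36 × 147.0 = 14.55 mGal
Simple Bouguer anomaly = -87.36 − (14.55) = -101.91 mGal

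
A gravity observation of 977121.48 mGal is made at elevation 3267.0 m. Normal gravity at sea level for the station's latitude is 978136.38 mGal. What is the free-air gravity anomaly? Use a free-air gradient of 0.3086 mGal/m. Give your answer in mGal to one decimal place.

-6.7

Free-air correction = 0.3086 × 3267.0 = 1008.20 mGal
Free-air anomaly = 977121.48 − 978136.38 + (1008.20) = -6.70 mGal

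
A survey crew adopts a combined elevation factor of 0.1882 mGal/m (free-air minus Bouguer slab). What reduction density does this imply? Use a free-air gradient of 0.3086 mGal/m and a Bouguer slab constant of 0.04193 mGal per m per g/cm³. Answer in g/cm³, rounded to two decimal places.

0.1882 = 0.3086 − 0.04193 × ρ
ρ = (0.3086 − 0.1882) / 0.04193 = 2.87 g/cm³

2.87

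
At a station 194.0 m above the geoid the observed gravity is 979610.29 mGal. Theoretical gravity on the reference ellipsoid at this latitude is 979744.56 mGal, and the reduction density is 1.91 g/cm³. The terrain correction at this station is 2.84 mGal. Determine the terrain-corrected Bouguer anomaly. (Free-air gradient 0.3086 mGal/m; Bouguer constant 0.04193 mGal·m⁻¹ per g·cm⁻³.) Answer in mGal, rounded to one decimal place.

-87.1

Free-air correction = 0.3086 × 194.0 = 59.87 mGal
Free-air anomaly = 979610.29 − 979744.56 + (59.87) = -74.40 mGal
Bouguer slab correction = 0.04193 × 1.91 × 194.0 = 15.54 mGal
Simple Bouguer anomaly = -74.40 − (15.54) = -89.94 mGal
Complete Bouguer anomaly = -89.94 + 2.84 = -87.10 mGal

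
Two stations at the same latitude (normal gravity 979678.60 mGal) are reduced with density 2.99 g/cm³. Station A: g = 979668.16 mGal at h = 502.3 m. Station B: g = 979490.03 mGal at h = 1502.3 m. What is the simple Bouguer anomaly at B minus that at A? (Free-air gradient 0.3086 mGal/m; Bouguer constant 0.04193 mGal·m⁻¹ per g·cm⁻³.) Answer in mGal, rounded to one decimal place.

Δg_SB(A) = 979668.16 − 979678.60 + 0.3086×502.3 − 0.04193×2.99×502.3 = 81.60 mGal
Δg_SB(B) = 979490.03 − 979678.60 + 0.3086×1502.3 − 0.04193×2.99×1502.3 = 86.70 mGal
Difference = 86.70 − (81.60) = 5.10 mGal

5.1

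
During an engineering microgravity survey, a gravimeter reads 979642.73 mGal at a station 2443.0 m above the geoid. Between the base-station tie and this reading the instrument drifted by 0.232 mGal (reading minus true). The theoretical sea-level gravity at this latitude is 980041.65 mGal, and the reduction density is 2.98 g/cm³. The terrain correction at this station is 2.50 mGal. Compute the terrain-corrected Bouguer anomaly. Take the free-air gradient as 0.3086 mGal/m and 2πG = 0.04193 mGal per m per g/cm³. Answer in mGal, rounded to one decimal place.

52.0

Drift-corrected reading = 979642.73 − (0.232) = 979642.498 mGal
Free-air correction = 0.3086 × 2443.0 = 753.91 mGal
Free-air anomaly = 979642.498 − 980041.65 + (753.91) = 354.758 mGal
Bouguer slab correction = 0.04193 × 2.98 × 2443.0 = 305.26 mGal
Simple Bouguer anomaly = 354.758 − (305.26) = 49.498 mGal
Complete Bouguer anomaly = 49.498 + 2.50 = 51.998 mGal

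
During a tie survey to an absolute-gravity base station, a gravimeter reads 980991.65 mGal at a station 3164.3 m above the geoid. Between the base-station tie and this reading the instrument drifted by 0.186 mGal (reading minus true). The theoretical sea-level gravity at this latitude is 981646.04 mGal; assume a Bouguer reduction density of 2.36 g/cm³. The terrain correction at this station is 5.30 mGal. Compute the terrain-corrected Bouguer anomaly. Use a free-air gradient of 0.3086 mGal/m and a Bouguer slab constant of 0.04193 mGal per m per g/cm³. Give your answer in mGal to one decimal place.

14.1

Drift-corrected reading = 980991.65 − (0.186) = 980991.464 mGal
Free-air correction = 0.3086 × 3164.3 = 976.50 mGal
Free-air anomaly = 980991.464 − 981646.04 + (976.50) = 321.924 mGal
Bouguer slab correction = 0.04193 × 2.36 × 3164.3 = 313.12 mGal
Simple Bouguer anomaly = 321.924 − (313.12) = 8.804 mGal
Complete Bouguer anomaly = 8.804 + 5.30 = 14.104 mGal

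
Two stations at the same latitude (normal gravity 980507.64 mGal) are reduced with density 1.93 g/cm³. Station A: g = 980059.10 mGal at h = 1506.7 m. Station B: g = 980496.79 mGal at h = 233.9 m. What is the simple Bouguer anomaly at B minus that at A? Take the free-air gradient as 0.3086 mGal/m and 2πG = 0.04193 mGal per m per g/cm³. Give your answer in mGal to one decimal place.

147.9

Δg_SB(A) = 980059.10 − 980507.64 + 0.3086×1506.7 − 0.04193×1.93×1506.7 = -105.50 mGal
Δg_SB(B) = 980496.79 − 980507.64 + 0.3086×233.9 − 0.04193×1.93×233.9 = 42.40 mGal
Difference = 42.40 − (-105.50) = 147.90 mGal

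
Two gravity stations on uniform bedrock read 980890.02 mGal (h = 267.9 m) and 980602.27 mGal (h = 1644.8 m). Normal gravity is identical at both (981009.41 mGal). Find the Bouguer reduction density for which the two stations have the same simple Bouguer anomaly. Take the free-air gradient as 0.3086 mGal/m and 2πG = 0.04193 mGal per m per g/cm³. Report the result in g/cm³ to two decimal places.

2.38

Δg_obs = 980602.27 − 980890.02 = -287.75 mGal over Δh = 1644.8 − 267.9 = 1376.9 m
Equal Bouguer anomalies ⇒ Δg_obs + (0.3086 − 0.04193ρ)·Δh = 0
0.3086 − 0.04193ρ = −Δg_obs/Δh = 0.20898
ρ = (0.3086 − 0.20898) / 0.04193 = 2.38 g/cm³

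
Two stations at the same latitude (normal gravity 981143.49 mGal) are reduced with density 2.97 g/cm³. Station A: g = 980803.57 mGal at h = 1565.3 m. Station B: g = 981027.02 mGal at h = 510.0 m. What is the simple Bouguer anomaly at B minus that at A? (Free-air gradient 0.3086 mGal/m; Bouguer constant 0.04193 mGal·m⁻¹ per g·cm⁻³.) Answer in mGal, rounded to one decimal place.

29.2

Δg_SB(A) = 980803.57 − 981143.49 + 0.3086×1565.3 − 0.04193×2.97×1565.3 = -51.80 mGal
Δg_SB(B) = 981027.02 − 981143.49 + 0.3086×510.0 − 0.04193×2.97×510.0 = -22.60 mGal
Difference = -22.60 − (-51.80) = 29.20 mGal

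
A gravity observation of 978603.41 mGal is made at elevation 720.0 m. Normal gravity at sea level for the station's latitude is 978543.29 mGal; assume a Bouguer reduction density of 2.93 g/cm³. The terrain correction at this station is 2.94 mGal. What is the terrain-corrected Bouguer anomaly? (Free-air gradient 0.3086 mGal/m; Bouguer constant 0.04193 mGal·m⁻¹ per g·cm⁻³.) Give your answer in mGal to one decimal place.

Free-air correction = 0.3086 × 720.0 = 222.19 mGal
Free-air anomaly = 978603.41 − 978543.29 + (222.19) = 282.31 mGal
Bouguer slab correction = 0.04193 × 2.93 × 720.0 = 88.46 mGal
Simple Bouguer anomaly = 282.31 − (88.46) = 193.85 mGal
Complete Bouguer anomaly = 193.85 + 2.94 = 196.79 mGal

196.8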